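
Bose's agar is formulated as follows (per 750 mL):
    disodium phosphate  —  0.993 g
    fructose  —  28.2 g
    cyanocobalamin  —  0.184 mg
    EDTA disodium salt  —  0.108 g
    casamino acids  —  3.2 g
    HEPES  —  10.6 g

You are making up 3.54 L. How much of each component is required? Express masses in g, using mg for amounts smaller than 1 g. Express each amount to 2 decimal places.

disodium phosphate 4.69 g; fructose 133.10 g; cyanocobalamin 0.87 mg; EDTA disodium salt 509.76 mg; casamino acids 15.10 g; HEPES 50.03 g

Scale factor = 3540 mL / 750 mL = 4.72.
disodium phosphate: 0.993 g × (3540 mL / 750 mL) = 4.69 g
fructose: 28.2 g × (3540 mL / 750 mL) = 133.10 g
cyanocobalamin: 0.184 mg × (3540 mL / 750 mL) = 0.87 mg
EDTA disodium salt: 0.108 g × (3540 mL / 750 mL) = 0.50976 g = 509.76 mg
casamino acids: 3.2 g × (3540 mL / 750 mL) = 15.10 g
HEPES: 10.6 g × (3540 mL / 750 mL) = 50.03 g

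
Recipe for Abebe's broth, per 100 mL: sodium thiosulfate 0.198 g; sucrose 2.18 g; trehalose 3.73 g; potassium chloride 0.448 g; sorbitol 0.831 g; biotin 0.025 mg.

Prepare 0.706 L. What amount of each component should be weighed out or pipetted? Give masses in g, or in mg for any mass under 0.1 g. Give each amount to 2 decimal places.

Ratio of target to recipe volume: 706 / 100 = 7.06.
sodium thiosulfate: 0.198 g × (706 mL / 100 mL) = 1.40 g
sucrose: 2.18 g × (706 mL / 100 mL) = 15.39 g
trehalose: 3.73 g × (706 mL / 100 mL) = 26.33 g
potassium chloride: 0.448 g × (706 mL / 100 mL) = 3.16 g
sorbitol: 0.831 g × (706 mL / 100 mL) = 5.87 g
biotin: 0.025 mg × (706 mL / 100 mL) = 0.18 mg

sodium thiosulfate 1.40 g; sucrose 15.39 g; trehalose 26.33 g; potassium chloride 3.16 g; sorbitol 5.87 g; biotin 0.18 mg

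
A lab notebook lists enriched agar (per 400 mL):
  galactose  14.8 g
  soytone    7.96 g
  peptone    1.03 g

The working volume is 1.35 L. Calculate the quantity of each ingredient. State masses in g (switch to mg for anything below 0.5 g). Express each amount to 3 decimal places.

Ratio of target to recipe volume: 1350 / 400 = 3.375.
galactose: 14.8 g × (1350 mL / 400 mL) = 49.950 g
soytone: 7.96 g × (1350 mL / 400 mL) = 26.865 g
peptone: 1.03 g × (1350 mL / 400 mL) = 3.476 g

galactose 49.950 g; soytone 26.865 g; peptone 3.476 g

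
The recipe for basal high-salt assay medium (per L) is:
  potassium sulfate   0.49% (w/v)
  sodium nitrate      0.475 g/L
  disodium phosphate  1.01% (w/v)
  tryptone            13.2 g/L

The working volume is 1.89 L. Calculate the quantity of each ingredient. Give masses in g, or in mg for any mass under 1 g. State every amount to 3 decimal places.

potassium sulfate 9.261 g; sodium nitrate 897.750 mg; disodium phosphate 19.089 g; tryptone 24.948 g

Scale factor relative to 1 L: 1.89.
potassium sulfate: 0.49 g per 100 mL × 1890 mL ÷ 100 = 9.261 g
sodium nitrate: 0.475 g/L × 1.89 L = 0.89775 g = 897.750 mg
disodium phosphate: 1.01 g per 100 mL × 1890 mL ÷ 100 = 19.089 g
tryptone: 13.2 g/L × 1.89 L = 24.948 g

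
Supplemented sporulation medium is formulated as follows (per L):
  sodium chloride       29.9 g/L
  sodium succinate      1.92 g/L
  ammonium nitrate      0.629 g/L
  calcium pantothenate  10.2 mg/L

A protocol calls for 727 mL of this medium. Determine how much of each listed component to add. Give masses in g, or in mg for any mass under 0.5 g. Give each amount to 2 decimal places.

Target volume = 727 mL = 0.727 L.
sodium chloride: 29.9 g/L × 0.727 L = 21.74 g
sodium succinate: 1.92 g/L × 0.727 L = 1.40 g
ammonium nitrate: 0.629 g/L × 0.727 L = 0.457283 g = 457.28 mg
calcium pantothenate: 10.2 mg/L × 0.727 L = 7.42 mg

sodium chloride 21.74 g; sodium succinate 1.40 g; ammonium nitrate 457.28 mg; calcium pantothenate 7.42 mg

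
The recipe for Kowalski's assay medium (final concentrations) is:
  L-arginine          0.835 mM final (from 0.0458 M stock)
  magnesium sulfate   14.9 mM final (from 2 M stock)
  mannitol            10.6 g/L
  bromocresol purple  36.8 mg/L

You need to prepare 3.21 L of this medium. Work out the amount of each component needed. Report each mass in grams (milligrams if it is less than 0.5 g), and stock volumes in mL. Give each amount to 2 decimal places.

L-arginine 58.52 mL; magnesium sulfate 23.91 mL; mannitol 34.03 g; bromocresol purple 118.13 mg

Scale factor relative to 1 L: 3.21.
L-arginine: V = C2·V2/C1 = 0.835 mM × 3210 mL ÷ 45.8 mM = 58.52 mL
magnesium sulfate: C1V1 = C2V2 → 14.9 mM × 3210 mL ÷ 2000 mM = 23.91 mL
mannitol: 10.6 g/L × 3.21 L = 34.03 g
bromocresol purple: 36.8 mg/L × 3.21 L = 118.13 mg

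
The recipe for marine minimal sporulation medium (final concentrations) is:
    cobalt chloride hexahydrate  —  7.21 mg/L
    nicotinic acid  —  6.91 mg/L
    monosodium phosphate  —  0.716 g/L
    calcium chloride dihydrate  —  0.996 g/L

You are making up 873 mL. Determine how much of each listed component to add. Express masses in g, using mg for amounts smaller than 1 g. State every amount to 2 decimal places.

Scale factor relative to 1 L: 0.873.
cobalt chloride hexahydrate: 7.21 mg/L × 0.873 L = 6.29 mg
nicotinic acid: 6.91 mg/L × 0.873 L = 6.03 mg
monosodium phosphate: 0.716 g/L × 0.873 L = 0.625068 g = 625.07 mg
calcium chloride dihydrate: 0.996 g/L × 0.873 L = 0.869508 g = 869.51 mg

cobalt chloride hexahydrate 6.29 mg; nicotinic acid 6.03 mg; monosodium phosphate 625.07 mg; calcium chloride dihydrate 869.51 mg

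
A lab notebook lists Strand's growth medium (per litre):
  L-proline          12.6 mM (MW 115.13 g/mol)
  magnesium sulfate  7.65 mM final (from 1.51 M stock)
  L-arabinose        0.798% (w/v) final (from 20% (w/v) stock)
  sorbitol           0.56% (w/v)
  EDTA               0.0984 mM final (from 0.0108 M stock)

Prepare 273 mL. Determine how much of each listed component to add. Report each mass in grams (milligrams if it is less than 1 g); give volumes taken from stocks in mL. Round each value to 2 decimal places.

L-proline 396.02 mg; magnesium sulfate 1.38 mL; L-arabinose 10.89 mL; sorbitol 1.53 g; EDTA 2.49 mL

Scale factor relative to 1 L: 0.273.
L-proline: 12.6 mmol/L × 115.13 mg/mmol × 0.273 L = 396.02 mg
magnesium sulfate: dilute stock: 7.65 mM × 273 mL ÷ 1510 mM = 1.38 mL
L-arabinose: V = C2·V2/C1 = 0.798% ÷ 20% × 273 mL = 10.89 mL
sorbitol: 0.56 g per 100 mL × 273 mL ÷ 100 = 1.53 g
EDTA: V = C2·V2/C1 = 0.0984 mM × 273 mL ÷ 10.8 mM = 2.49 mL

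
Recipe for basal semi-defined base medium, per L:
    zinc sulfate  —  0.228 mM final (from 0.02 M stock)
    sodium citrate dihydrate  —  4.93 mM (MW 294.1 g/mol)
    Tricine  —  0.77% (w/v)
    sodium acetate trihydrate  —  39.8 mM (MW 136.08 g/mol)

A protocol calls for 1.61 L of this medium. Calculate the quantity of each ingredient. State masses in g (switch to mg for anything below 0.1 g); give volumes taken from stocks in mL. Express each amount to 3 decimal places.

zinc sulfate 18.354 mL; sodium citrate dihydrate 2.334 g; Tricine 12.397 g; sodium acetate trihydrate 8.720 g

Scale factor relative to 1 L: 1.61.
zinc sulfate: dilute stock: 0.228 mM × 1610 mL ÷ 20 mM = 18.354 mL
sodium citrate dihydrate: 4.93 mmol/L × 294.1 g/mol × 1.61 L ÷ 1000 = 2.334 g
Tricine: 0.77% w/v = 7.7 g/L → 7.7 × 1.61 L = 12.397 g
sodium acetate trihydrate: 39.8 mmol/L × 136.08 g/mol × 1.61 L ÷ 1000 = 8.720 g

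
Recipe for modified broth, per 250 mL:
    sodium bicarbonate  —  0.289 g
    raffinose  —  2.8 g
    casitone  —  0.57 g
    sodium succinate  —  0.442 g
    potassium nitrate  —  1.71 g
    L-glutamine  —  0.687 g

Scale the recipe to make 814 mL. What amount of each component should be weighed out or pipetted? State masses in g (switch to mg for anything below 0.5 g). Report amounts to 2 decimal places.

sodium bicarbonate 0.94 g; raffinose 9.12 g; casitone 1.86 g; sodium succinate 1.44 g; potassium nitrate 5.57 g; L-glutamine 2.24 g

Ratio of target to recipe volume: 814 / 250 = 3.256.
sodium bicarbonate: 0.289 g × (814 mL / 250 mL) = 0.94 g
raffinose: 2.8 g × (814 mL / 250 mL) = 9.12 g
casitone: 0.57 g × (814 mL / 250 mL) = 1.86 g
sodium succinate: 0.442 g × (814 mL / 250 mL) = 1.44 g
potassium nitrate: 1.71 g × (814 mL / 250 mL) = 5.57 g
L-glutamine: 0.687 g × (814 mL / 250 mL) = 2.24 g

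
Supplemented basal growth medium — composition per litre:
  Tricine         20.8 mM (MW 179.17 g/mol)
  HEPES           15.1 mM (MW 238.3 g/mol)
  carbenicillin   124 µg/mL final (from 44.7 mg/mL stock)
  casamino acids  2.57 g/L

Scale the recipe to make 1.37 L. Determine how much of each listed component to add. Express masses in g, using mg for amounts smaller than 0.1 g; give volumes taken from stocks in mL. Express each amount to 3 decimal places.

Working volume: 1.37 L.
Tricine: 20.8 mmol/L × 179.17 g/mol × 1.37 L ÷ 1000 = 5.106 g
HEPES: 15.1 mmol/L × 238.3 g/mol × 1.37 L ÷ 1000 = 4.930 g
carbenicillin: C1V1 = C2V2 → 124 µg/mL × 1370 mL ÷ 44700 µg/mL = 3.800 mL
casamino acids: 2.57 g/L × 1.37 L = 3.521 g

Tricine 5.106 g; HEPES 4.930 g; carbenicillin 3.800 mL; casamino acids 3.521 g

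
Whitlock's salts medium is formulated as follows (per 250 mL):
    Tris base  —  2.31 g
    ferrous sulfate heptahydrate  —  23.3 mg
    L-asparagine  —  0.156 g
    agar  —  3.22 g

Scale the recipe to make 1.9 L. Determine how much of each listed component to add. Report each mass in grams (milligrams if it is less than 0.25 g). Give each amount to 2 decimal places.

Tris base 17.56 g; ferrous sulfate heptahydrate 177.08 mg; L-asparagine 1.19 g; agar 24.47 g

Ratio of target to recipe volume: 1900 / 250 = 7.6.
Tris base: 2.31 g × (1900 mL / 250 mL) = 17.56 g
ferrous sulfate heptahydrate: 23.3 mg × (1900 mL / 250 mL) = 177.08 mg
L-asparagine: 0.156 g × (1900 mL / 250 mL) = 1.19 g
agar: 3.22 g × (1900 mL / 250 mL) = 24.47 g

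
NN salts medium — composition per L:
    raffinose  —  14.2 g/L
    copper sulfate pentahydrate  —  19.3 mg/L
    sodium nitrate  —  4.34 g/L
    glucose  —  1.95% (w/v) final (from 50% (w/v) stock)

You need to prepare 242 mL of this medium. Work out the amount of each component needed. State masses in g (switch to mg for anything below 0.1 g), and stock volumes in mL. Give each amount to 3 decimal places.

Scale factor relative to 1 L: 0.242.
raffinose: 14.2 g/L × 0.242 L = 3.436 g
copper sulfate pentahydrate: 19.3 mg/L × 0.242 L = 4.671 mg
sodium nitrate: 4.34 g/L × 0.242 L = 1.050 g
glucose: C1V1 = C2V2 → 1.95% ÷ 50% × 242 mL = 9.438 mL

raffinose 3.436 g; copper sulfate pentahydrate 4.671 mg; sodium nitrate 1.050 g; glucose 9.438 mL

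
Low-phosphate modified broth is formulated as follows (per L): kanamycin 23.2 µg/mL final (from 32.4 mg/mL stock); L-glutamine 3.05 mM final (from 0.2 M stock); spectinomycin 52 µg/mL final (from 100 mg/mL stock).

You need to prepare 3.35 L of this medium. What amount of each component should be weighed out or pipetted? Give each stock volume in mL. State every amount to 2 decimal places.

kanamycin 2.40 mL; L-glutamine 51.09 mL; spectinomycin 1.74 mL

Scale factor relative to 1 L: 3.35.
kanamycin: V = C2·V2/C1 = 23.2 µg/mL × 3350 mL ÷ 32400 µg/mL = 2.40 mL
L-glutamine: V = C2·V2/C1 = 3.05 mM × 3350 mL ÷ 200 mM = 51.09 mL
spectinomycin: dilute stock: 52 µg/mL × 3350 mL ÷ 100000 µg/mL = 1.74 mL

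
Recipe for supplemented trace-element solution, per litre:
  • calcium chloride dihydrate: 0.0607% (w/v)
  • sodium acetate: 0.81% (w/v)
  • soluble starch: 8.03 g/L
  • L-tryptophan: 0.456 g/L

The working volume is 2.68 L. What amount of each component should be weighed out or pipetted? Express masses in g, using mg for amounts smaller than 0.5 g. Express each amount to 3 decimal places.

calcium chloride dihydrate 1.627 g; sodium acetate 21.708 g; soluble starch 21.520 g; L-tryptophan 1.222 g

Scale factor relative to 1 L: 2.68.
calcium chloride dihydrate: 0.0607 g per 100 mL × 2680 mL ÷ 100 = 1.627 g
sodium acetate: 0.81 g per 100 mL × 2680 mL ÷ 100 = 21.708 g
soluble starch: 8.03 g/L × 2.68 L = 21.520 g
L-tryptophan: 0.456 g/L × 2.68 L = 1.222 g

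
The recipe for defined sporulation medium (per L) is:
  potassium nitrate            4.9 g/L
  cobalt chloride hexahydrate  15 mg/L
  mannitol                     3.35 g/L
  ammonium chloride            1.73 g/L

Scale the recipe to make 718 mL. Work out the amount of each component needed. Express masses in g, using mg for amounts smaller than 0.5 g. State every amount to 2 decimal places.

Scale factor relative to 1 L: 0.718.
potassium nitrate: 4.9 g/L × 0.718 L = 3.52 g
cobalt chloride hexahydrate: 15 mg/L × 0.718 L = 10.77 mg
mannitol: 3.35 g/L × 0.718 L = 2.41 g
ammonium chloride: 1.73 g/L × 0.718 L = 1.24 g

potassium nitrate 3.52 g; cobalt chloride hexahydrate 10.77 mg; mannitol 2.41 g; ammonium chloride 1.24 g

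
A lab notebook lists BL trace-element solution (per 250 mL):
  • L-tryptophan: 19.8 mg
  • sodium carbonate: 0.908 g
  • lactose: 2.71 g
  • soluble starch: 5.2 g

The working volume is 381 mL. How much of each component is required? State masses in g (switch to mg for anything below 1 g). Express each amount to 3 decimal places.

Ratio of target to recipe volume: 381 / 250 = 1.524.
L-tryptophan: 19.8 mg × (381 mL / 250 mL) = 30.175 mg
sodium carbonate: 0.908 g × (381 mL / 250 mL) = 1.384 g
lactose: 2.71 g × (381 mL / 250 mL) = 4.130 g
soluble starch: 5.2 g × (381 mL / 250 mL) = 7.925 g

L-tryptophan 30.175 mg; sodium carbonate 1.384 g; lactose 4.130 g; soluble starch 7.925 g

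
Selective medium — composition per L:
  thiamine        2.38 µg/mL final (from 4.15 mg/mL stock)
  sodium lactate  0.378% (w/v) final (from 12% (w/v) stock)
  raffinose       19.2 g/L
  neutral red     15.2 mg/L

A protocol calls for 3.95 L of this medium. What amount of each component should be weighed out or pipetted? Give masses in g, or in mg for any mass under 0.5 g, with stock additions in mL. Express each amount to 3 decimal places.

Working volume: 3.95 L.
thiamine: V = C2·V2/C1 = 2.38 µg/mL × 3950 mL ÷ 4150 µg/mL = 2.265 mL
sodium lactate: C1V1 = C2V2 → 0.378% ÷ 12% × 3950 mL = 124.425 mL
raffinose: 19.2 g/L × 3.95 L = 75.840 g
neutral red: 15.2 mg/L × 3.95 L = 60.040 mg

thiamine 2.265 mL; sodium lactate 124.425 mL; raffinose 75.840 g; neutral red 60.040 mg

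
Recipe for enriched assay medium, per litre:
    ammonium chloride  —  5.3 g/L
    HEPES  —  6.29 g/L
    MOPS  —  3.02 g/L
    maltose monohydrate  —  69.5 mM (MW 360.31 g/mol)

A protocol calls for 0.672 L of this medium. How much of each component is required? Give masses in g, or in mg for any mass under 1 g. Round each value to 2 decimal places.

ammonium chloride 3.56 g; HEPES 4.23 g; MOPS 2.03 g; maltose monohydrate 16.83 g

Scale factor relative to 1 L: 0.672.
ammonium chloride: 5.3 g/L × 0.672 L = 3.56 g
HEPES: 6.29 g/L × 0.672 L = 4.23 g
MOPS: 3.02 g/L × 0.672 L = 2.03 g
maltose monohydrate: 69.5 mmol/L × 360.31 g/mol × 0.672 L ÷ 1000 = 16.83 g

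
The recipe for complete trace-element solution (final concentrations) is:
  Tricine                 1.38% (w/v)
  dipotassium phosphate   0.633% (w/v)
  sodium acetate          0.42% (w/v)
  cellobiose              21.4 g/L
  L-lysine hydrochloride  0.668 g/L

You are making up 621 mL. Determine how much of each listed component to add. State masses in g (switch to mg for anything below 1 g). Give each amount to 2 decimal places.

Target volume = 621 mL = 0.621 L.
Tricine: 1.38% w/v = 13.8 g/L → 13.8 × 0.621 L = 8.57 g
dipotassium phosphate: 0.633 g per 100 mL × 621 mL ÷ 100 = 3.93 g
sodium acetate: 0.42% w/v = 4.2 g/L → 4.2 × 0.621 L = 2.61 g
cellobiose: 21.4 g/L × 0.621 L = 13.29 g
L-lysine hydrochloride: 0.668 g/L × 0.621 L = 0.414828 g = 414.83 mg

Tricine 8.57 g; dipotassium phosphate 3.93 g; sodium acetate 2.61 g; cellobiose 13.29 g; L-lysine hydrochloride 414.83 mg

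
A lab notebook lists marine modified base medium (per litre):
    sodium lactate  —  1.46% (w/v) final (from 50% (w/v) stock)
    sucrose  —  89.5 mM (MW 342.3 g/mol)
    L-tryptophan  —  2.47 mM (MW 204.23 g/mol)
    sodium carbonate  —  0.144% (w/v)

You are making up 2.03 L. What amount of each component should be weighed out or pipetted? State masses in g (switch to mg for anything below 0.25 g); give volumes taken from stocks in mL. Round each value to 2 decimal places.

sodium lactate 59.28 mL; sucrose 62.19 g; L-tryptophan 1.02 g; sodium carbonate 2.92 g

Working volume: 2.03 L.
sodium lactate: dilute stock: 1.46% ÷ 50% × 2030 mL = 59.28 mL
sucrose: 89.5 mmol/L × 342.3 g/mol × 2.03 L ÷ 1000 = 62.19 g
L-tryptophan: 2.47 mmol/L × 204.23 g/mol × 2.03 L ÷ 1000 = 1.02 g
sodium carbonate: 0.144% w/v = 1.44 g/L → 1.44 × 2.03 L = 2.92 g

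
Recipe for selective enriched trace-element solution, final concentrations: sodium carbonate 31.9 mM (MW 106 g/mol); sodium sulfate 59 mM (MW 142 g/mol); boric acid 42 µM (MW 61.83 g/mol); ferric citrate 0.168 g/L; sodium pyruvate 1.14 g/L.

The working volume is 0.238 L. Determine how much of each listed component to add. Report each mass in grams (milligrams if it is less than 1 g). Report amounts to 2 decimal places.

Scale factor relative to 1 L: 0.238.
sodium carbonate: 31.9 mmol/L × 106 mg/mmol × 0.238 L = 804.77 mg
sodium sulfate: 59 mmol/L × 142 g/mol × 0.238 L ÷ 1000 = 1.99 g
boric acid: 42 µmol/L × 61.83 g/mol × 0.238 L ÷ 1000 = 0.62 mg
ferric citrate: 0.168 g/L × 0.238 L = 0.039984 g = 39.98 mg
sodium pyruvate: 1.14 g/L × 0.238 L = 0.27132 g = 271.32 mg

sodium carbonate 804.77 mg; sodium sulfate 1.99 g; boric acid 0.62 mg; ferric citrate 39.98 mg; sodium pyruvate 271.32 mg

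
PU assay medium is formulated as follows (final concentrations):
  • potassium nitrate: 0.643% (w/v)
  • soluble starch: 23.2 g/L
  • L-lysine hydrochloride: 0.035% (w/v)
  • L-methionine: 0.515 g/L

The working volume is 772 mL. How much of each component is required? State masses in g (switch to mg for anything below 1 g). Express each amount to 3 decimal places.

potassium nitrate 4.964 g; soluble starch 17.910 g; L-lysine hydrochloride 270.200 mg; L-methionine 397.580 mg

Working volume: 772 mL = 0.772 L.
potassium nitrate: 0.643 g per 100 mL × 772 mL ÷ 100 = 4.964 g
soluble starch: 23.2 g/L × 0.772 L = 17.910 g
L-lysine hydrochloride: 0.035% w/v = 0.35 g/L → 0.35 × 0.772 L = 0.2702 g = 270.200 mg
L-methionine: 0.515 g/L × 0.772 L = 0.39758 g = 397.580 mg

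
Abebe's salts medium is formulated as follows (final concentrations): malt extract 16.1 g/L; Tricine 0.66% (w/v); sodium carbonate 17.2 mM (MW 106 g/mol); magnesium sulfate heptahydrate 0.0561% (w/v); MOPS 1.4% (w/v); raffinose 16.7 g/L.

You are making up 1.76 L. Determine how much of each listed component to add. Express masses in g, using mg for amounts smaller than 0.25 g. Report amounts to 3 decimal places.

malt extract 28.336 g; Tricine 11.616 g; sodium carbonate 3.209 g; magnesium sulfate heptahydrate 0.987 g; MOPS 24.640 g; raffinose 29.392 g

Working volume: 1.76 L.
malt extract: 16.1 g/L × 1.76 L = 28.336 g
Tricine: 0.66% w/v = 6.6 g/L → 6.6 × 1.76 L = 11.616 g
sodium carbonate: 17.2 mmol/L × 106 g/mol × 1.76 L ÷ 1000 = 3.209 g
magnesium sulfate heptahydrate: 0.0561 g per 100 mL × 1760 mL ÷ 100 = 0.987 g
MOPS: 1.4 g per 100 mL × 1760 mL ÷ 100 = 24.640 g
raffinose: 16.7 g/L × 1.76 L = 29.392 g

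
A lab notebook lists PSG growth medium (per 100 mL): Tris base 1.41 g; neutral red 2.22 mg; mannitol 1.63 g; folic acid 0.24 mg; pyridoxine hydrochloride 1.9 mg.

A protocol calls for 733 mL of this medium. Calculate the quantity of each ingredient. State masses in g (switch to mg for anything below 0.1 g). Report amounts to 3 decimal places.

Tris base 10.335 g; neutral red 16.273 mg; mannitol 11.948 g; folic acid 1.759 mg; pyridoxine hydrochloride 13.927 mg

Scale factor = 733 mL / 100 mL = 7.33.
Tris base: 1.41 g × (733 mL / 100 mL) = 10.335 g
neutral red: 2.22 mg × (733 mL / 100 mL) = 16.273 mg
mannitol: 1.63 g × (733 mL / 100 mL) = 11.948 g
folic acid: 0.24 mg × (733 mL / 100 mL) = 1.759 mg
pyridoxine hydrochloride: 1.9 mg × (733 mL / 100 mL) = 13.927 mg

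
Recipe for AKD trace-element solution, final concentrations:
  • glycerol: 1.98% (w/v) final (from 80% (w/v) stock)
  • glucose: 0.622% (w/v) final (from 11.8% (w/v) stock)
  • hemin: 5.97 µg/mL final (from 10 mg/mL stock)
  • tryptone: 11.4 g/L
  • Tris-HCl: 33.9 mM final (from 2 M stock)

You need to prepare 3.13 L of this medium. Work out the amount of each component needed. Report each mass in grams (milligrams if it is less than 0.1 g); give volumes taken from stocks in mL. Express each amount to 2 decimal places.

Working volume: 3.13 L.
glycerol: dilute stock: 1.98% ÷ 80% × 3130 mL = 77.47 mL
glucose: V = C2·V2/C1 = 0.622% ÷ 11.8% × 3130 mL = 164.99 mL
hemin: C1V1 = C2V2 → 5.97 µg/mL × 3130 mL ÷ 10000 µg/mL = 1.87 mL
tryptone: 11.4 g/L × 3.13 L = 35.68 g
Tris-HCl: C1V1 = C2V2 → 33.9 mM × 3130 mL ÷ 2000 mM = 53.05 mL

glycerol 77.47 mL; glucose 164.99 mL; hemin 1.87 mL; tryptone 35.68 g; Tris-HCl 53.05 mL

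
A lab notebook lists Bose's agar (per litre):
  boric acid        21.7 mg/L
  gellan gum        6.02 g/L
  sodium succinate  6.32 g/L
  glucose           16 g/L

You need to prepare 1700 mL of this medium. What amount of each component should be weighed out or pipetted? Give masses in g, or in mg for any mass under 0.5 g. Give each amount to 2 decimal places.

boric acid 36.89 mg; gellan gum 10.23 g; sodium succinate 10.74 g; glucose 27.20 g

Scale factor relative to 1 L: 1.7.
boric acid: 21.7 mg/L × 1.7 L = 36.89 mg
gellan gum: 6.02 g/L × 1.7 L = 10.23 g
sodium succinate: 6.32 g/L × 1.7 L = 10.74 g
glucose: 16 g/L × 1.7 L = 27.20 g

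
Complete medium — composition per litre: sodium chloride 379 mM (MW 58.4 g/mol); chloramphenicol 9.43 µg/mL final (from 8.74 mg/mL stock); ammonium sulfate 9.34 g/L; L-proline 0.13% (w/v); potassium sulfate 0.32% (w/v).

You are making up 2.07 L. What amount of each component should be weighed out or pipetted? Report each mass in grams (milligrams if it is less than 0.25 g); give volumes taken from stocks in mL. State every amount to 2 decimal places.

sodium chloride 45.82 g; chloramphenicol 2.23 mL; ammonium sulfate 19.33 g; L-proline 2.69 g; potassium sulfate 6.62 g

Working volume: 2.07 L.
sodium chloride: 379 mmol/L × 58.4 g/mol × 2.07 L ÷ 1000 = 45.82 g
chloramphenicol: V = C2·V2/C1 = 9.43 µg/mL × 2070 mL ÷ 8740 µg/mL = 2.23 mL
ammonium sulfate: 9.34 g/L × 2.07 L = 19.33 g
L-proline: 0.13 g per 100 mL × 2070 mL ÷ 100 = 2.69 g
potassium sulfate: 0.32 g per 100 mL × 2070 mL ÷ 100 = 6.62 g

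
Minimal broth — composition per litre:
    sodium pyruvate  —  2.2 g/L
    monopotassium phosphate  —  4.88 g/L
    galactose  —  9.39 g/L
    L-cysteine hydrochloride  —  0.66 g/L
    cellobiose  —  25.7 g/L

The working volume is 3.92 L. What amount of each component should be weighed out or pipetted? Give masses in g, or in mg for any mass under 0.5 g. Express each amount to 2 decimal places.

Working volume: 3.92 L.
sodium pyruvate: 2.2 g/L × 3.92 L = 8.62 g
monopotassium phosphate: 4.88 g/L × 3.92 L = 19.13 g
galactose: 9.39 g/L × 3.92 L = 36.81 g
L-cysteine hydrochloride: 0.66 g/L × 3.92 L = 2.59 g
cellobiose: 25.7 g/L × 3.92 L = 100.74 g

sodium pyruvate 8.62 g; monopotassium phosphate 19.13 g; galactose 36.81 g; L-cysteine hydrochloride 2.59 g; cellobiose 100.74 g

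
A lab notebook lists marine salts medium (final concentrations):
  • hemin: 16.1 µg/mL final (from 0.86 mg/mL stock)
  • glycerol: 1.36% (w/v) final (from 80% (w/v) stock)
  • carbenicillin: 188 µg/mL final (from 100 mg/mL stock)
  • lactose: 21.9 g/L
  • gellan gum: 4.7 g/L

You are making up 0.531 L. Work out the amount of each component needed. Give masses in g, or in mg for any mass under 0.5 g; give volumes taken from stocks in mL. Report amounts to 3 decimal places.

hemin 9.941 mL; glycerol 9.027 mL; carbenicillin 0.998 mL; lactose 11.629 g; gellan gum 2.496 g

Scale factor relative to 1 L: 0.531.
hemin: V = C2·V2/C1 = 16.1 µg/mL × 531 mL ÷ 860 µg/mL = 9.941 mL
glycerol: dilute stock: 1.36% ÷ 80% × 531 mL = 9.027 mL
carbenicillin: dilute stock: 188 µg/mL × 531 mL ÷ 100000 µg/mL = 0.998 mL
lactose: 21.9 g/L × 0.531 L = 11.629 g
gellan gum: 4.7 g/L × 0.531 L = 2.496 g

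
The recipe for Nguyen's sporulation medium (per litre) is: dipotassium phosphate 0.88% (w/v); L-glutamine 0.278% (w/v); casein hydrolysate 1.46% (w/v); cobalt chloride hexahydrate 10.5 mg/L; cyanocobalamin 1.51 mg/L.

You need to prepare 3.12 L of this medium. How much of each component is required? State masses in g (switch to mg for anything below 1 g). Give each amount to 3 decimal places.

dipotassium phosphate 27.456 g; L-glutamine 8.674 g; casein hydrolysate 45.552 g; cobalt chloride hexahydrate 32.760 mg; cyanocobalamin 4.711 mg

Scale factor relative to 1 L: 3.12.
dipotassium phosphate: 0.88% w/v = 8.8 g/L → 8.8 × 3.12 L = 27.456 g
L-glutamine: 0.278% w/v = 2.78 g/L → 2.78 × 3.12 L = 8.674 g
casein hydrolysate: 1.46% w/v = 14.6 g/L → 14.6 × 3.12 L = 45.552 g
cobalt chloride hexahydrate: 10.5 mg/L × 3.12 L = 32.760 mg
cyanocobalamin: 1.51 mg/L × 3.12 L = 4.711 mg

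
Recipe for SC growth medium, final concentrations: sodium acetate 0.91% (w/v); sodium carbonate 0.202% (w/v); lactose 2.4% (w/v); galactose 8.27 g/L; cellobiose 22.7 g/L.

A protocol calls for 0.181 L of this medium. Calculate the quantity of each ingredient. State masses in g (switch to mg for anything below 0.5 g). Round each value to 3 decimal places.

Working volume: 0.181 L.
sodium acetate: 0.91 g per 100 mL × 181 mL ÷ 100 = 1.647 g
sodium carbonate: 0.202% w/v = 2.02 g/L → 2.02 × 0.181 L = 0.36562 g = 365.620 mg
lactose: 2.4 g per 100 mL × 181 mL ÷ 100 = 4.344 g
galactose: 8.27 g/L × 0.181 L = 1.497 g
cellobiose: 22.7 g/L × 0.181 L = 4.109 g

sodium acetate 1.647 g; sodium carbonate 365.620 mg; lactose 4.344 g; galactose 1.497 g; cellobiose 4.109 g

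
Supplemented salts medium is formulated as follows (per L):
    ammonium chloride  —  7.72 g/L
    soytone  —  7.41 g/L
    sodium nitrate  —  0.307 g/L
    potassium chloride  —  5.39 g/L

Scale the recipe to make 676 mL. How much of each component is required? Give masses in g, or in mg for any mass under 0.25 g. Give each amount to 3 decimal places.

Target volume = 676 mL = 0.676 L.
ammonium chloride: 7.72 g/L × 0.676 L = 5.219 g
soytone: 7.41 g/L × 0.676 L = 5.009 g
sodium nitrate: 0.307 g/L × 0.676 L = 0.207532 g = 207.532 mg
potassium chloride: 5.39 g/L × 0.676 L = 3.644 g

ammonium chloride 5.219 g; soytone 5.009 g; sodium nitrate 207.532 mg; potassium chloride 3.644 g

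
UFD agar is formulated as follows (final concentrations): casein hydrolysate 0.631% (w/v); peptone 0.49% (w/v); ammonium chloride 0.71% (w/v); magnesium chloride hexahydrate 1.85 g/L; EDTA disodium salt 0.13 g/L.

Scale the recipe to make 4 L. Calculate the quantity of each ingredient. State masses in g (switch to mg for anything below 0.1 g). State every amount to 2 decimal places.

casein hydrolysate 25.24 g; peptone 19.60 g; ammonium chloride 28.40 g; magnesium chloride hexahydrate 7.40 g; EDTA disodium salt 0.52 g

Scale factor relative to 1 L: 4.
casein hydrolysate: 0.631 g per 100 mL × 4000 mL ÷ 100 = 25.24 g
peptone: 0.49 g per 100 mL × 4000 mL ÷ 100 = 19.60 g
ammonium chloride: 0.71 g per 100 mL × 4000 mL ÷ 100 = 28.40 g
magnesium chloride hexahydrate: 1.85 g/L × 4 L = 7.40 g
EDTA disodium salt: 0.13 g/L × 4 L = 0.52 g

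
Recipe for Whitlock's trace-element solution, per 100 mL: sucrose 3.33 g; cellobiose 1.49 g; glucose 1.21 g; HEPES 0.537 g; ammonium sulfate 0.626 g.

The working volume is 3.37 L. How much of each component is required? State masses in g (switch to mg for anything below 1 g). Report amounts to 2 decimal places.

Ratio of target to recipe volume: 3370 / 100 = 33.7.
sucrose: 3.33 g × (3370 mL / 100 mL) = 112.22 g
cellobiose: 1.49 g × (3370 mL / 100 mL) = 50.21 g
glucose: 1.21 g × (3370 mL / 100 mL) = 40.78 g
HEPES: 0.537 g × (3370 mL / 100 mL) = 18.10 g
ammonium sulfate: 0.626 g × (3370 mL / 100 mL) = 21.10 g

sucrose 112.22 g; cellobiose 50.21 g; glucose 40.78 g; HEPES 18.10 g; ammonium sulfate 21.10 g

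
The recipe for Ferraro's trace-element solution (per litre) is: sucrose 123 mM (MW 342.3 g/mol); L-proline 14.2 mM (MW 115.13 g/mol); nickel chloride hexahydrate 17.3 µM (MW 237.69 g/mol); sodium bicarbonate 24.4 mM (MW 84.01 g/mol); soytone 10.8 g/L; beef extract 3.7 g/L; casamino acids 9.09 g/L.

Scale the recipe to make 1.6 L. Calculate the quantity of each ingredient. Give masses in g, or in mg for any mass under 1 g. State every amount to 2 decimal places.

sucrose 67.36 g; L-proline 2.62 g; nickel chloride hexahydrate 6.58 mg; sodium bicarbonate 3.28 g; soytone 17.28 g; beef extract 5.92 g; casamino acids 14.54 g

Working volume: 1.6 L.
sucrose: 123 mmol/L × 342.3 g/mol × 1.6 L ÷ 1000 = 67.36 g
L-proline: 14.2 mmol/L × 115.13 g/mol × 1.6 L ÷ 1000 = 2.62 g
nickel chloride hexahydrate: 17.3 µmol/L × 237.69 g/mol × 1.6 L ÷ 1000 = 6.58 mg
sodium bicarbonate: 24.4 mmol/L × 84.01 g/mol × 1.6 L ÷ 1000 = 3.28 g
soytone: 10.8 g/L × 1.6 L = 17.28 g
beef extract: 3.7 g/L × 1.6 L = 5.92 g
casamino acids: 9.09 g/L × 1.6 L = 14.54 g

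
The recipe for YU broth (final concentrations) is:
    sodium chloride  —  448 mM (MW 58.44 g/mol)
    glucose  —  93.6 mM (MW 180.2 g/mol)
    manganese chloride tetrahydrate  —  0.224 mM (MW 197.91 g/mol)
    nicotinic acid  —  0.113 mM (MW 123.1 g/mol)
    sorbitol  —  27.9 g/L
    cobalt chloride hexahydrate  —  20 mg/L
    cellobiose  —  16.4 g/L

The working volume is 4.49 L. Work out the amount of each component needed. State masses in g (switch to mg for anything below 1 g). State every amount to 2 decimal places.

sodium chloride 117.55 g; glucose 75.73 g; manganese chloride tetrahydrate 199.05 mg; nicotinic acid 62.46 mg; sorbitol 125.27 g; cobalt chloride hexahydrate 89.80 mg; cellobiose 73.64 g

Working volume: 4.49 L.
sodium chloride: 448 mmol/L × 58.44 g/mol × 4.49 L ÷ 1000 = 117.55 g
glucose: 93.6 mmol/L × 180.2 g/mol × 4.49 L ÷ 1000 = 75.73 g
manganese chloride tetrahydrate: 0.224 mmol/L × 197.91 mg/mmol × 4.49 L = 199.05 mg
nicotinic acid: 0.113 mmol/L × 123.1 mg/mmol × 4.49 L = 62.46 mg
sorbitol: 27.9 g/L × 4.49 L = 125.27 g
cobalt chloride hexahydrate: 20 mg/L × 4.49 L = 89.80 mg
cellobiose: 16.4 g/L × 4.49 L = 73.64 g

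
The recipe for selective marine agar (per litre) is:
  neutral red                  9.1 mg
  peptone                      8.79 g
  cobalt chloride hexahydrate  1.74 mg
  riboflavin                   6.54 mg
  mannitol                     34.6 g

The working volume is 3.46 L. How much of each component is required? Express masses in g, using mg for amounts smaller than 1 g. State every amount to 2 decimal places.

neutral red 31.49 mg; peptone 30.41 g; cobalt chloride hexahydrate 6.02 mg; riboflavin 22.63 mg; mannitol 119.72 g

Scale factor = 3460 mL / 1000 mL = 3.46.
neutral red: 9.1 mg × (3460 mL / 1000 mL) = 31.49 mg
peptone: 8.79 g × (3460 mL / 1000 mL) = 30.41 g
cobalt chloride hexahydrate: 1.74 mg × (3460 mL / 1000 mL) = 6.02 mg
riboflavin: 6.54 mg × (3460 mL / 1000 mL) = 22.63 mg
mannitol: 34.6 g × (3460 mL / 1000 mL) = 119.72 g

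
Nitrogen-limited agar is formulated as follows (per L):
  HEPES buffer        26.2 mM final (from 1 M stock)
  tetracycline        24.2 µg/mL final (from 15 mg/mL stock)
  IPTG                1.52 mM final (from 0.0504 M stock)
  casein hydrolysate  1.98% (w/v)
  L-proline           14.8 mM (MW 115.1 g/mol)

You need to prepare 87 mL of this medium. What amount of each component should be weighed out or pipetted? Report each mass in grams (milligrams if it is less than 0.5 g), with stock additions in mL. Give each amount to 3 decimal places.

Target volume = 87 mL = 0.087 L.
HEPES buffer: V = C2·V2/C1 = 26.2 mM × 87 mL ÷ 1000 mM = 2.279 mL
tetracycline: dilute stock: 24.2 µg/mL × 87 mL ÷ 15000 µg/mL = 0.140 mL
IPTG: V = C2·V2/C1 = 1.52 mM × 87 mL ÷ 50.4 mM = 2.624 mL
casein hydrolysate: 1.98% w/v = 19.8 g/L → 19.8 × 0.087 L = 1.723 g
L-proline: 14.8 mmol/L × 115.1 mg/mmol × 0.087 L = 148.203 mg

HEPES buffer 2.279 mL; tetracycline 0.140 mL; IPTG 2.624 mL; casein hydrolysate 1.723 g; L-proline 148.203 mg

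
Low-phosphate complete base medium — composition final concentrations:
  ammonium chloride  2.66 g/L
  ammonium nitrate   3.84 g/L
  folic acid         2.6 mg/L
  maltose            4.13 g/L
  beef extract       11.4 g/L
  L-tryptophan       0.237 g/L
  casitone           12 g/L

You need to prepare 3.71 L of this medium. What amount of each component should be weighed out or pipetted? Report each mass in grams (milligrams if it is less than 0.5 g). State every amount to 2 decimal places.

ammonium chloride 9.87 g; ammonium nitrate 14.25 g; folic acid 9.65 mg; maltose 15.32 g; beef extract 42.29 g; L-tryptophan 0.88 g; casitone 44.52 g

Scale factor relative to 1 L: 3.71.
ammonium chloride: 2.66 g/L × 3.71 L = 9.87 g
ammonium nitrate: 3.84 g/L × 3.71 L = 14.25 g
folic acid: 2.6 mg/L × 3.71 L = 9.65 mg
maltose: 4.13 g/L × 3.71 L = 15.32 g
beef extract: 11.4 g/L × 3.71 L = 42.29 g
L-tryptophan: 0.237 g/L × 3.71 L = 0.88 g
casitone: 12 g/L × 3.71 L = 44.52 g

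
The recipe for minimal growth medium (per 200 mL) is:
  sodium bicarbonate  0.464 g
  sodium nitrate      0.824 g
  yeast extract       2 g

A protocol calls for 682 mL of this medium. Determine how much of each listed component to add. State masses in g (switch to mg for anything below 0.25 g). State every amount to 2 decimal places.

sodium bicarbonate 1.58 g; sodium nitrate 2.81 g; yeast extract 6.82 g

Scale factor = 682 mL / 200 mL = 3.41.
sodium bicarbonate: 0.464 g × (682 mL / 200 mL) = 1.58 g
sodium nitrate: 0.824 g × (682 mL / 200 mL) = 2.81 g
yeast extract: 2 g × (682 mL / 200 mL) = 6.82 g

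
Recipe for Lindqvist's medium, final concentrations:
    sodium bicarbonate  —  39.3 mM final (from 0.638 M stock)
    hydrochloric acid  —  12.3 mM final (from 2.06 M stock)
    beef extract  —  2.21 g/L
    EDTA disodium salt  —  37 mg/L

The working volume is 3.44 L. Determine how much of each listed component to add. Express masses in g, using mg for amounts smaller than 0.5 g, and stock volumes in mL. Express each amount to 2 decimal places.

sodium bicarbonate 211.90 mL; hydrochloric acid 20.54 mL; beef extract 7.60 g; EDTA disodium salt 127.28 mg

Scale factor relative to 1 L: 3.44.
sodium bicarbonate: C1V1 = C2V2 → 39.3 mM × 3440 mL ÷ 638 mM = 211.90 mL
hydrochloric acid: C1V1 = C2V2 → 12.3 mM × 3440 mL ÷ 2060 mM = 20.54 mL
beef extract: 2.21 g/L × 3.44 L = 7.60 g
EDTA disodium salt: 37 mg/L × 3.44 L = 127.28 mg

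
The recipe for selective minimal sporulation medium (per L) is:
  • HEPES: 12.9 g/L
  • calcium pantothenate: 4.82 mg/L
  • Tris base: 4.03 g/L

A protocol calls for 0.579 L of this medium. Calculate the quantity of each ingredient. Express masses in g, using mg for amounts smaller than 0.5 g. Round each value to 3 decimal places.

Working volume: 0.579 L.
HEPES: 12.9 g/L × 0.579 L = 7.469 g
calcium pantothenate: 4.82 mg/L × 0.579 L = 2.791 mg
Tris base: 4.03 g/L × 0.579 L = 2.333 g

HEPES 7.469 g; calcium pantothenate 2.791 mg; Tris base 2.333 g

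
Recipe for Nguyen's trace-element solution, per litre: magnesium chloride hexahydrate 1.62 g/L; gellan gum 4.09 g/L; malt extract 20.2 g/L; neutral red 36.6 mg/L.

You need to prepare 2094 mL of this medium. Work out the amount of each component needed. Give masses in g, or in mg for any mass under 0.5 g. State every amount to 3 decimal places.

magnesium chloride hexahydrate 3.392 g; gellan gum 8.564 g; malt extract 42.299 g; neutral red 76.640 mg

Scale factor relative to 1 L: 2.094.
magnesium chloride hexahydrate: 1.62 g/L × 2.094 L = 3.392 g
gellan gum: 4.09 g/L × 2.094 L = 8.564 g
malt extract: 20.2 g/L × 2.094 L = 42.299 g
neutral red: 36.6 mg/L × 2.094 L = 76.640 mg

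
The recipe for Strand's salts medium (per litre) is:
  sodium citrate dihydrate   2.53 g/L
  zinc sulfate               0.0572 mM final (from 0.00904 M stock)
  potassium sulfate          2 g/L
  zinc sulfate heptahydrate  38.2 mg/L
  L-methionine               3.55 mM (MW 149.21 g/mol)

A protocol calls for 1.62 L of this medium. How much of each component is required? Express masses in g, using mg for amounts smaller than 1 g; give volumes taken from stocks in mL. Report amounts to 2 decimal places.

sodium citrate dihydrate 4.10 g; zinc sulfate 10.25 mL; potassium sulfate 3.24 g; zinc sulfate heptahydrate 61.88 mg; L-methionine 858.11 mg

Scale factor relative to 1 L: 1.62.
sodium citrate dihydrate: 2.53 g/L × 1.62 L = 4.10 g
zinc sulfate: C1V1 = C2V2 → 0.0572 mM × 1620 mL ÷ 9.04 mM = 10.25 mL
potassium sulfate: 2 g/L × 1.62 L = 3.24 g
zinc sulfate heptahydrate: 38.2 mg/L × 1.62 L = 61.88 mg
L-methionine: 3.55 mmol/L × 149.21 mg/mmol × 1.62 L = 858.11 mg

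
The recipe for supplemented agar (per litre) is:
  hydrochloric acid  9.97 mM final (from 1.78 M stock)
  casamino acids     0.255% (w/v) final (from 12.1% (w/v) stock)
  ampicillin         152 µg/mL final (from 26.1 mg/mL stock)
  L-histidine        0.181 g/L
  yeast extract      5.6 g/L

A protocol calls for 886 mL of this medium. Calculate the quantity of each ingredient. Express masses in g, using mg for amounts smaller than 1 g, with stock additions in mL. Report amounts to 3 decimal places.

hydrochloric acid 4.963 mL; casamino acids 18.672 mL; ampicillin 5.160 mL; L-histidine 160.366 mg; yeast extract 4.962 g

Working volume: 886 mL = 0.886 L.
hydrochloric acid: dilute stock: 9.97 mM × 886 mL ÷ 1780 mM = 4.963 mL
casamino acids: dilute stock: 0.255% ÷ 12.1% × 886 mL = 18.672 mL
ampicillin: V = C2·V2/C1 = 152 µg/mL × 886 mL ÷ 26100 µg/mL = 5.160 mL
L-histidine: 0.181 g/L × 0.886 L = 0.160366 g = 160.366 mg
yeast extract: 5.6 g/L × 0.886 L = 4.962 g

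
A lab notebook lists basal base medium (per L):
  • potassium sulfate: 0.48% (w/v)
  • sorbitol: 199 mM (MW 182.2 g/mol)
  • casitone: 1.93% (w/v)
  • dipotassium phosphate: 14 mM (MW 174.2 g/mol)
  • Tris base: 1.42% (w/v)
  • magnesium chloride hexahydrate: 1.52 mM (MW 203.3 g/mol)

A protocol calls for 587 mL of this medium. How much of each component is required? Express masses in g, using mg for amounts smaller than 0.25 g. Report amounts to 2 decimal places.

potassium sulfate 2.82 g; sorbitol 21.28 g; casitone 11.33 g; dipotassium phosphate 1.43 g; Tris base 8.34 g; magnesium chloride hexahydrate 181.39 mg

Scale factor relative to 1 L: 0.587.
potassium sulfate: 0.48% w/v = 4.8 g/L → 4.8 × 0.587 L = 2.82 g
sorbitol: 199 mmol/L × 182.2 g/mol × 0.587 L ÷ 1000 = 21.28 g
casitone: 1.93% w/v = 19.3 g/L → 19.3 × 0.587 L = 11.33 g
dipotassium phosphate: 14 mmol/L × 174.2 g/mol × 0.587 L ÷ 1000 = 1.43 g
Tris base: 1.42 g per 100 mL × 587 mL ÷ 100 = 8.34 g
magnesium chloride hexahydrate: 1.52 mmol/L × 203.3 mg/mmol × 0.587 L = 181.39 mg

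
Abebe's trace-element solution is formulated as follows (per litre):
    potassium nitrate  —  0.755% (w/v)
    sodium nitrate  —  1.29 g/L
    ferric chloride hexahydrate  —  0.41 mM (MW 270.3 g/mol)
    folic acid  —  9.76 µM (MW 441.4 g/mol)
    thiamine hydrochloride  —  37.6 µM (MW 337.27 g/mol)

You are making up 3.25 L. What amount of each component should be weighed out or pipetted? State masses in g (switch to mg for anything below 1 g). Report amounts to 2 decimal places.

potassium nitrate 24.54 g; sodium nitrate 4.19 g; ferric chloride hexahydrate 360.17 mg; folic acid 14.00 mg; thiamine hydrochloride 41.21 mg

Working volume: 3.25 L.
potassium nitrate: 0.755% w/v = 7.55 g/L → 7.55 × 3.25 L = 24.54 g
sodium nitrate: 1.29 g/L × 3.25 L = 4.19 g
ferric chloride hexahydrate: 0.41 mmol/L × 270.3 mg/mmol × 3.25 L = 360.17 mg
folic acid: 9.76 µmol/L × 441.4 g/mol × 3.25 L ÷ 1000 = 14.00 mg
thiamine hydrochloride: 37.6 µmol/L × 337.27 g/mol × 3.25 L ÷ 1000 = 41.21 mg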